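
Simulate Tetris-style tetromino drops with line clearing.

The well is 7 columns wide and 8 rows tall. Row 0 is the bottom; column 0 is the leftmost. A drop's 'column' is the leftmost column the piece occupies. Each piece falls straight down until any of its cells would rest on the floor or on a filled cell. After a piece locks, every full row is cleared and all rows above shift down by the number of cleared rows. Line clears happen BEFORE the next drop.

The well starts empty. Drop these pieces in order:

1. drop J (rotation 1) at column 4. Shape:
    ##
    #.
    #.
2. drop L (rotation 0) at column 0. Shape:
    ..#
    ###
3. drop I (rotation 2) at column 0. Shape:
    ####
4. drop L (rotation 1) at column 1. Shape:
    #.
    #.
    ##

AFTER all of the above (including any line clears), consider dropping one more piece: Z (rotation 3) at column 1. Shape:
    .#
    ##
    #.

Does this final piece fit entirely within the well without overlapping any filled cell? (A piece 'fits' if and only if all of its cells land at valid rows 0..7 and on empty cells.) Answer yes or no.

Answer: no

Derivation:
Drop 1: J rot1 at col 4 lands with bottom-row=0; cleared 0 line(s) (total 0); column heights now [0 0 0 0 3 3 0], max=3
Drop 2: L rot0 at col 0 lands with bottom-row=0; cleared 0 line(s) (total 0); column heights now [1 1 2 0 3 3 0], max=3
Drop 3: I rot2 at col 0 lands with bottom-row=2; cleared 0 line(s) (total 0); column heights now [3 3 3 3 3 3 0], max=3
Drop 4: L rot1 at col 1 lands with bottom-row=3; cleared 0 line(s) (total 0); column heights now [3 6 4 3 3 3 0], max=6
Test piece Z rot3 at col 1 (width 2): heights before test = [3 6 4 3 3 3 0]; fits = False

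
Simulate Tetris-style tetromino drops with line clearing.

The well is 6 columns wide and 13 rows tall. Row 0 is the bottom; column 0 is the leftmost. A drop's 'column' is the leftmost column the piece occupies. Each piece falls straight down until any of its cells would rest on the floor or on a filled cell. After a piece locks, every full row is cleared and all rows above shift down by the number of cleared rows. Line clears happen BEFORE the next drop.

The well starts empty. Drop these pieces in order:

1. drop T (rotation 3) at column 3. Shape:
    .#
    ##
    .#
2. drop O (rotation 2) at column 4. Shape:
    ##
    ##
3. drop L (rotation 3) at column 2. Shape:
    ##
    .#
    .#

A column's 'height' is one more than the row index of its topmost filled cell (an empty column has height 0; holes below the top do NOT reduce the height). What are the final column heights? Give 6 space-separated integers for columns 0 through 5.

Drop 1: T rot3 at col 3 lands with bottom-row=0; cleared 0 line(s) (total 0); column heights now [0 0 0 2 3 0], max=3
Drop 2: O rot2 at col 4 lands with bottom-row=3; cleared 0 line(s) (total 0); column heights now [0 0 0 2 5 5], max=5
Drop 3: L rot3 at col 2 lands with bottom-row=2; cleared 0 line(s) (total 0); column heights now [0 0 5 5 5 5], max=5

Answer: 0 0 5 5 5 5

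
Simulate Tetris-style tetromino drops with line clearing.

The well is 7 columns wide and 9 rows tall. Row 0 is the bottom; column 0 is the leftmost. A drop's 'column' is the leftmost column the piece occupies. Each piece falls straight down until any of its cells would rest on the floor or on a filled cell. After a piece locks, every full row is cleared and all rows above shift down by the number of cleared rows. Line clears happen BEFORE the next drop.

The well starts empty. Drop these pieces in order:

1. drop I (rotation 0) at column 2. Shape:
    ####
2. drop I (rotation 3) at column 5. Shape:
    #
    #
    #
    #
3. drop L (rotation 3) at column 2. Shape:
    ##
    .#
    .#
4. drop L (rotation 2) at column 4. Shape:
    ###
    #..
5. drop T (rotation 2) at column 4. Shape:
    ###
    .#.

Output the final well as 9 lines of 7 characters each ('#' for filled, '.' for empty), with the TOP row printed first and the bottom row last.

Drop 1: I rot0 at col 2 lands with bottom-row=0; cleared 0 line(s) (total 0); column heights now [0 0 1 1 1 1 0], max=1
Drop 2: I rot3 at col 5 lands with bottom-row=1; cleared 0 line(s) (total 0); column heights now [0 0 1 1 1 5 0], max=5
Drop 3: L rot3 at col 2 lands with bottom-row=1; cleared 0 line(s) (total 0); column heights now [0 0 4 4 1 5 0], max=5
Drop 4: L rot2 at col 4 lands with bottom-row=4; cleared 0 line(s) (total 0); column heights now [0 0 4 4 6 6 6], max=6
Drop 5: T rot2 at col 4 lands with bottom-row=6; cleared 0 line(s) (total 0); column heights now [0 0 4 4 8 8 8], max=8

Answer: .......
....###
.....#.
....###
....##.
..##.#.
...#.#.
...#.#.
..####.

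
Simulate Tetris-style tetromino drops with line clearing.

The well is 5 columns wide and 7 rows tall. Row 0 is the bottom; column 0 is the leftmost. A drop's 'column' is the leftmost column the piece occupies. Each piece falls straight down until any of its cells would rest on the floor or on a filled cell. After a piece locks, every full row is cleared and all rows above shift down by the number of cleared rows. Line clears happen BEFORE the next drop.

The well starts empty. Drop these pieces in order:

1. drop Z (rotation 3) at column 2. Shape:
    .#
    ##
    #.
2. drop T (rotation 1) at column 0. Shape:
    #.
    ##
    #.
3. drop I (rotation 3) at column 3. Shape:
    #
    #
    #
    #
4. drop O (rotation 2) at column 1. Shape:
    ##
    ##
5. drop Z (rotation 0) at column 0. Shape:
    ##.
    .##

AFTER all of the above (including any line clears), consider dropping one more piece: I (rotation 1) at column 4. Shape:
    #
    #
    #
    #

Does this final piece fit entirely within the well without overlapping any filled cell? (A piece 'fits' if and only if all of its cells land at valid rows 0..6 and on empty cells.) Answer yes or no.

Drop 1: Z rot3 at col 2 lands with bottom-row=0; cleared 0 line(s) (total 0); column heights now [0 0 2 3 0], max=3
Drop 2: T rot1 at col 0 lands with bottom-row=0; cleared 0 line(s) (total 0); column heights now [3 2 2 3 0], max=3
Drop 3: I rot3 at col 3 lands with bottom-row=3; cleared 0 line(s) (total 0); column heights now [3 2 2 7 0], max=7
Drop 4: O rot2 at col 1 lands with bottom-row=2; cleared 0 line(s) (total 0); column heights now [3 4 4 7 0], max=7
Drop 5: Z rot0 at col 0 lands with bottom-row=4; cleared 0 line(s) (total 0); column heights now [6 6 5 7 0], max=7
Test piece I rot1 at col 4 (width 1): heights before test = [6 6 5 7 0]; fits = True

Answer: yes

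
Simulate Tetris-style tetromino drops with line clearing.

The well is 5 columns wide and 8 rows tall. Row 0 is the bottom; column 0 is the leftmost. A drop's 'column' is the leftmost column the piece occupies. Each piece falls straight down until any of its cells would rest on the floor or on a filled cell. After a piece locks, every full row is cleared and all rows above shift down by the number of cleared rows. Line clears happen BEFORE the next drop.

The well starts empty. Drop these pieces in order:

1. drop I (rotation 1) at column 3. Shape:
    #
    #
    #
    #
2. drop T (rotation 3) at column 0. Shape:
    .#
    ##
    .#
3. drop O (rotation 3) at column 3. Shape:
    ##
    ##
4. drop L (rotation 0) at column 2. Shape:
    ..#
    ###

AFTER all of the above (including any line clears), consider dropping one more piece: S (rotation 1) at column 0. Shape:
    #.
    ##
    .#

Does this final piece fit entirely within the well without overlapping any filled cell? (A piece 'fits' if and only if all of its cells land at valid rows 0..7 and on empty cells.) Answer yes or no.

Drop 1: I rot1 at col 3 lands with bottom-row=0; cleared 0 line(s) (total 0); column heights now [0 0 0 4 0], max=4
Drop 2: T rot3 at col 0 lands with bottom-row=0; cleared 0 line(s) (total 0); column heights now [2 3 0 4 0], max=4
Drop 3: O rot3 at col 3 lands with bottom-row=4; cleared 0 line(s) (total 0); column heights now [2 3 0 6 6], max=6
Drop 4: L rot0 at col 2 lands with bottom-row=6; cleared 0 line(s) (total 0); column heights now [2 3 7 7 8], max=8
Test piece S rot1 at col 0 (width 2): heights before test = [2 3 7 7 8]; fits = True

Answer: yes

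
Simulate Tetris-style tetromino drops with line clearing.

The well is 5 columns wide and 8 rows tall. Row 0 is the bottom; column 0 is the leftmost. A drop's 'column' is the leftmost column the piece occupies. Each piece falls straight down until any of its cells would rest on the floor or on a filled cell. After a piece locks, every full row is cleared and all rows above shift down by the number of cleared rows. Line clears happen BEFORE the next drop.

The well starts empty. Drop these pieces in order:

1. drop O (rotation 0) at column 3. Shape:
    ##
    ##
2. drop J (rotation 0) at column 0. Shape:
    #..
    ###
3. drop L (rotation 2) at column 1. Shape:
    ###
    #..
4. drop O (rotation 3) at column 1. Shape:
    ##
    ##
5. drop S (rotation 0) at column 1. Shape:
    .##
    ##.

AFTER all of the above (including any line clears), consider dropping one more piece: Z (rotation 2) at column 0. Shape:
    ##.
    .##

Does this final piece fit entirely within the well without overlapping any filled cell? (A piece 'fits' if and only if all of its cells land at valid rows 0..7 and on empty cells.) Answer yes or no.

Drop 1: O rot0 at col 3 lands with bottom-row=0; cleared 0 line(s) (total 0); column heights now [0 0 0 2 2], max=2
Drop 2: J rot0 at col 0 lands with bottom-row=0; cleared 1 line(s) (total 1); column heights now [1 0 0 1 1], max=1
Drop 3: L rot2 at col 1 lands with bottom-row=0; cleared 0 line(s) (total 1); column heights now [1 2 2 2 1], max=2
Drop 4: O rot3 at col 1 lands with bottom-row=2; cleared 0 line(s) (total 1); column heights now [1 4 4 2 1], max=4
Drop 5: S rot0 at col 1 lands with bottom-row=4; cleared 0 line(s) (total 1); column heights now [1 5 6 6 1], max=6
Test piece Z rot2 at col 0 (width 3): heights before test = [1 5 6 6 1]; fits = True

Answer: yes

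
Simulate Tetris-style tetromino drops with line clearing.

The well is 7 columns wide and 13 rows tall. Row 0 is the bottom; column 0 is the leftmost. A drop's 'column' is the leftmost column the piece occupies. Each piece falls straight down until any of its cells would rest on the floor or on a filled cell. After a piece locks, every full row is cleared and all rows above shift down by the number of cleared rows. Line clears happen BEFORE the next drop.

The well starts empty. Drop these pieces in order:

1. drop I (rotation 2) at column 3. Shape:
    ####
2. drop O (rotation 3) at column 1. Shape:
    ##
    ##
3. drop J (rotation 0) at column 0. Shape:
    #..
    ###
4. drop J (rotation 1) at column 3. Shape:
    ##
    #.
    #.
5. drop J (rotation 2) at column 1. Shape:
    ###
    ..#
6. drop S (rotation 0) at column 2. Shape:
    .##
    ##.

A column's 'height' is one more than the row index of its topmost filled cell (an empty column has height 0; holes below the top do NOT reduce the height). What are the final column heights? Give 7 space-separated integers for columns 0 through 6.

Drop 1: I rot2 at col 3 lands with bottom-row=0; cleared 0 line(s) (total 0); column heights now [0 0 0 1 1 1 1], max=1
Drop 2: O rot3 at col 1 lands with bottom-row=0; cleared 0 line(s) (total 0); column heights now [0 2 2 1 1 1 1], max=2
Drop 3: J rot0 at col 0 lands with bottom-row=2; cleared 0 line(s) (total 0); column heights now [4 3 3 1 1 1 1], max=4
Drop 4: J rot1 at col 3 lands with bottom-row=1; cleared 0 line(s) (total 0); column heights now [4 3 3 4 4 1 1], max=4
Drop 5: J rot2 at col 1 lands with bottom-row=4; cleared 0 line(s) (total 0); column heights now [4 6 6 6 4 1 1], max=6
Drop 6: S rot0 at col 2 lands with bottom-row=6; cleared 0 line(s) (total 0); column heights now [4 6 7 8 8 1 1], max=8

Answer: 4 6 7 8 8 1 1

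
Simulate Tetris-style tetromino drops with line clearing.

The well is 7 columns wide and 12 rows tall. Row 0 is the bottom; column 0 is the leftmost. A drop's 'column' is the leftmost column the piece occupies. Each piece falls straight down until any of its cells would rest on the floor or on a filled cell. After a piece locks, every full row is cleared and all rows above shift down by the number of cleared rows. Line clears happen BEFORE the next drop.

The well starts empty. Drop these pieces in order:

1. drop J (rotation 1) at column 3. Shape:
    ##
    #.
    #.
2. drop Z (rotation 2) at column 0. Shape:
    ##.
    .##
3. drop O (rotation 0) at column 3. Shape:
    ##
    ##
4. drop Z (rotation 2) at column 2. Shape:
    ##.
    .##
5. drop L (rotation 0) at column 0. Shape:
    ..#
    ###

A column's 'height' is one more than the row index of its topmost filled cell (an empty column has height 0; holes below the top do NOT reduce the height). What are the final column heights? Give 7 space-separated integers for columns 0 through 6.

Drop 1: J rot1 at col 3 lands with bottom-row=0; cleared 0 line(s) (total 0); column heights now [0 0 0 3 3 0 0], max=3
Drop 2: Z rot2 at col 0 lands with bottom-row=0; cleared 0 line(s) (total 0); column heights now [2 2 1 3 3 0 0], max=3
Drop 3: O rot0 at col 3 lands with bottom-row=3; cleared 0 line(s) (total 0); column heights now [2 2 1 5 5 0 0], max=5
Drop 4: Z rot2 at col 2 lands with bottom-row=5; cleared 0 line(s) (total 0); column heights now [2 2 7 7 6 0 0], max=7
Drop 5: L rot0 at col 0 lands with bottom-row=7; cleared 0 line(s) (total 0); column heights now [8 8 9 7 6 0 0], max=9

Answer: 8 8 9 7 6 0 0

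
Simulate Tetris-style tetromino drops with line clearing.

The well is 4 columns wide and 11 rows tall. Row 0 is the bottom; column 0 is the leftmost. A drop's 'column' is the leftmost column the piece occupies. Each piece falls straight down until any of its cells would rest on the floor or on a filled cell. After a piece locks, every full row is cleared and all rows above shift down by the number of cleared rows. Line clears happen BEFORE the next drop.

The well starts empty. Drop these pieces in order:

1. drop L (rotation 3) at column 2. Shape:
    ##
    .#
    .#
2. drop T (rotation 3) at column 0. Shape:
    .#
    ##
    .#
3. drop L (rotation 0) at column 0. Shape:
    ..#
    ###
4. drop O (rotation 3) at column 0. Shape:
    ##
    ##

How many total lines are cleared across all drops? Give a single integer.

Drop 1: L rot3 at col 2 lands with bottom-row=0; cleared 0 line(s) (total 0); column heights now [0 0 3 3], max=3
Drop 2: T rot3 at col 0 lands with bottom-row=0; cleared 0 line(s) (total 0); column heights now [2 3 3 3], max=3
Drop 3: L rot0 at col 0 lands with bottom-row=3; cleared 0 line(s) (total 0); column heights now [4 4 5 3], max=5
Drop 4: O rot3 at col 0 lands with bottom-row=4; cleared 0 line(s) (total 0); column heights now [6 6 5 3], max=6

Answer: 0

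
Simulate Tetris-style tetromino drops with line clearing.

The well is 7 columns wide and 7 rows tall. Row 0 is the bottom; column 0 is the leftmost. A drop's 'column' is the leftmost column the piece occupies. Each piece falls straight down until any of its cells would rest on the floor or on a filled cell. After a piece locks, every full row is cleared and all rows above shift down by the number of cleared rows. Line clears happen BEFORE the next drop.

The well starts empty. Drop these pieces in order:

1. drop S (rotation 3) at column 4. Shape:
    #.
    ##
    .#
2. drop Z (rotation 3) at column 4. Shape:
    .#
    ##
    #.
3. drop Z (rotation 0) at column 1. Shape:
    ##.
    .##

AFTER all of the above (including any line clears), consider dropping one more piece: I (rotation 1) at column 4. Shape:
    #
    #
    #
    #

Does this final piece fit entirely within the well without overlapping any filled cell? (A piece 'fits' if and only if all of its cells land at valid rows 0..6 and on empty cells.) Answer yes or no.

Answer: no

Derivation:
Drop 1: S rot3 at col 4 lands with bottom-row=0; cleared 0 line(s) (total 0); column heights now [0 0 0 0 3 2 0], max=3
Drop 2: Z rot3 at col 4 lands with bottom-row=3; cleared 0 line(s) (total 0); column heights now [0 0 0 0 5 6 0], max=6
Drop 3: Z rot0 at col 1 lands with bottom-row=0; cleared 0 line(s) (total 0); column heights now [0 2 2 1 5 6 0], max=6
Test piece I rot1 at col 4 (width 1): heights before test = [0 2 2 1 5 6 0]; fits = False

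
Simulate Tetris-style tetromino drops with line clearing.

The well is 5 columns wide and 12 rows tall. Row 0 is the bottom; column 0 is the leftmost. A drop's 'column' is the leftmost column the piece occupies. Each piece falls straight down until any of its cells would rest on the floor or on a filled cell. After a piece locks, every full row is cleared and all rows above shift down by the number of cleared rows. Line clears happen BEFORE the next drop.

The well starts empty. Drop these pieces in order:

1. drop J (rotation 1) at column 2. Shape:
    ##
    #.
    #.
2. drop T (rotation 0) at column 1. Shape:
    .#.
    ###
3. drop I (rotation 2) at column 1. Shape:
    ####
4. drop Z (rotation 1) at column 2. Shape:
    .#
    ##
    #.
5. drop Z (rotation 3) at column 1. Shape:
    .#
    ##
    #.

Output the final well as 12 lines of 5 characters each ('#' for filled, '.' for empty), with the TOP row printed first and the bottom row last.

Answer: .....
.....
..#..
.###.
.###.
..#..
.####
..#..
.###.
..##.
..#..
..#..

Derivation:
Drop 1: J rot1 at col 2 lands with bottom-row=0; cleared 0 line(s) (total 0); column heights now [0 0 3 3 0], max=3
Drop 2: T rot0 at col 1 lands with bottom-row=3; cleared 0 line(s) (total 0); column heights now [0 4 5 4 0], max=5
Drop 3: I rot2 at col 1 lands with bottom-row=5; cleared 0 line(s) (total 0); column heights now [0 6 6 6 6], max=6
Drop 4: Z rot1 at col 2 lands with bottom-row=6; cleared 0 line(s) (total 0); column heights now [0 6 8 9 6], max=9
Drop 5: Z rot3 at col 1 lands with bottom-row=7; cleared 0 line(s) (total 0); column heights now [0 9 10 9 6], max=10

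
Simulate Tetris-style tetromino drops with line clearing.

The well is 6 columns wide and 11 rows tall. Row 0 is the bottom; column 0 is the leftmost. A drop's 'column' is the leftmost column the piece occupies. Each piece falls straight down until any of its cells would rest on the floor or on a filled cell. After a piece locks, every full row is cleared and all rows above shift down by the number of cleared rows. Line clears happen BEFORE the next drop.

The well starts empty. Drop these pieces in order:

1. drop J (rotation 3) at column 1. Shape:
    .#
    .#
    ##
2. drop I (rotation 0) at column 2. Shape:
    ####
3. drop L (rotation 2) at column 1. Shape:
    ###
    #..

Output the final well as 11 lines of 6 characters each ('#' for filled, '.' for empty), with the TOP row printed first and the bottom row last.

Answer: ......
......
......
......
......
......
.###..
.#####
..#...
..#...
.##...

Derivation:
Drop 1: J rot3 at col 1 lands with bottom-row=0; cleared 0 line(s) (total 0); column heights now [0 1 3 0 0 0], max=3
Drop 2: I rot0 at col 2 lands with bottom-row=3; cleared 0 line(s) (total 0); column heights now [0 1 4 4 4 4], max=4
Drop 3: L rot2 at col 1 lands with bottom-row=3; cleared 0 line(s) (total 0); column heights now [0 5 5 5 4 4], max=5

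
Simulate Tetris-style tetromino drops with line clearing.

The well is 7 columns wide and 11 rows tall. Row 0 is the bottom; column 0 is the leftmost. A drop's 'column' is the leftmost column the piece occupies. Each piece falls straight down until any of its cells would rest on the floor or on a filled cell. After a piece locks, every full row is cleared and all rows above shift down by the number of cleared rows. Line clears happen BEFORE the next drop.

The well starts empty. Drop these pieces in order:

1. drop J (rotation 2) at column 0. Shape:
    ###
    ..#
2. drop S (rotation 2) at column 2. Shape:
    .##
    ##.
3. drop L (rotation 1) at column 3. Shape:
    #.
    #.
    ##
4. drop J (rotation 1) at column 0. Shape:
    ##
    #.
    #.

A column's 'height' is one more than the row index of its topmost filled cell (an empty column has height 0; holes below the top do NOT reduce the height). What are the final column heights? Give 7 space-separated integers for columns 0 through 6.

Answer: 5 5 3 7 5 0 0

Derivation:
Drop 1: J rot2 at col 0 lands with bottom-row=0; cleared 0 line(s) (total 0); column heights now [2 2 2 0 0 0 0], max=2
Drop 2: S rot2 at col 2 lands with bottom-row=2; cleared 0 line(s) (total 0); column heights now [2 2 3 4 4 0 0], max=4
Drop 3: L rot1 at col 3 lands with bottom-row=4; cleared 0 line(s) (total 0); column heights now [2 2 3 7 5 0 0], max=7
Drop 4: J rot1 at col 0 lands with bottom-row=2; cleared 0 line(s) (total 0); column heights now [5 5 3 7 5 0 0], max=7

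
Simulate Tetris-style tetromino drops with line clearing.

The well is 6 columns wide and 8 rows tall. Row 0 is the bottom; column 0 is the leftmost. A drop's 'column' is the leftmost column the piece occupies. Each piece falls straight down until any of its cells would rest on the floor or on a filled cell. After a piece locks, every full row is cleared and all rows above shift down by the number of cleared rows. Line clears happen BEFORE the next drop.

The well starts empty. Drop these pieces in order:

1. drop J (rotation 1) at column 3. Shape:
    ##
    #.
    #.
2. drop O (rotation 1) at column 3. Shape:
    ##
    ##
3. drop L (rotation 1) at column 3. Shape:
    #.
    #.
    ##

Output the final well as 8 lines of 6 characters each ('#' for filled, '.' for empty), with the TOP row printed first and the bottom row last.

Answer: ...#..
...#..
...##.
...##.
...##.
...##.
...#..
...#..

Derivation:
Drop 1: J rot1 at col 3 lands with bottom-row=0; cleared 0 line(s) (total 0); column heights now [0 0 0 3 3 0], max=3
Drop 2: O rot1 at col 3 lands with bottom-row=3; cleared 0 line(s) (total 0); column heights now [0 0 0 5 5 0], max=5
Drop 3: L rot1 at col 3 lands with bottom-row=5; cleared 0 line(s) (total 0); column heights now [0 0 0 8 6 0], max=8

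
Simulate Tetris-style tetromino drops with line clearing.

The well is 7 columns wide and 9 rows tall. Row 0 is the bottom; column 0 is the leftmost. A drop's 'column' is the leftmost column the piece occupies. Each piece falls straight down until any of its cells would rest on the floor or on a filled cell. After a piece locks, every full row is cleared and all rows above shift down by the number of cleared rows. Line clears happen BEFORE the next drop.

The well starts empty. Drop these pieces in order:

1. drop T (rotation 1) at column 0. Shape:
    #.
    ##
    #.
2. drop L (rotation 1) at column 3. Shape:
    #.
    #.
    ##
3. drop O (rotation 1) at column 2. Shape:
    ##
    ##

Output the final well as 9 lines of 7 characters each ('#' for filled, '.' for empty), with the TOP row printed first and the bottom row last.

Drop 1: T rot1 at col 0 lands with bottom-row=0; cleared 0 line(s) (total 0); column heights now [3 2 0 0 0 0 0], max=3
Drop 2: L rot1 at col 3 lands with bottom-row=0; cleared 0 line(s) (total 0); column heights now [3 2 0 3 1 0 0], max=3
Drop 3: O rot1 at col 2 lands with bottom-row=3; cleared 0 line(s) (total 0); column heights now [3 2 5 5 1 0 0], max=5

Answer: .......
.......
.......
.......
..##...
..##...
#..#...
##.#...
#..##..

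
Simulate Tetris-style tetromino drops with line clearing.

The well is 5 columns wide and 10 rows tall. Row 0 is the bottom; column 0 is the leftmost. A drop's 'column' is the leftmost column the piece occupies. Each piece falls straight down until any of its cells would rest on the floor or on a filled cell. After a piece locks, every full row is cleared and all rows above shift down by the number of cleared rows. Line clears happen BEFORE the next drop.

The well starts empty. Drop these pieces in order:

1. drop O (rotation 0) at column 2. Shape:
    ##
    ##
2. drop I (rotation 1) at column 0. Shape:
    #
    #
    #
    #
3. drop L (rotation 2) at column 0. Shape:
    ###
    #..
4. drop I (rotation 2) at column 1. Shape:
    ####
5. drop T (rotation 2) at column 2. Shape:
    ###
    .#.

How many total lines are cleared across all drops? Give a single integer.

Drop 1: O rot0 at col 2 lands with bottom-row=0; cleared 0 line(s) (total 0); column heights now [0 0 2 2 0], max=2
Drop 2: I rot1 at col 0 lands with bottom-row=0; cleared 0 line(s) (total 0); column heights now [4 0 2 2 0], max=4
Drop 3: L rot2 at col 0 lands with bottom-row=4; cleared 0 line(s) (total 0); column heights now [6 6 6 2 0], max=6
Drop 4: I rot2 at col 1 lands with bottom-row=6; cleared 0 line(s) (total 0); column heights now [6 7 7 7 7], max=7
Drop 5: T rot2 at col 2 lands with bottom-row=7; cleared 0 line(s) (total 0); column heights now [6 7 9 9 9], max=9

Answer: 0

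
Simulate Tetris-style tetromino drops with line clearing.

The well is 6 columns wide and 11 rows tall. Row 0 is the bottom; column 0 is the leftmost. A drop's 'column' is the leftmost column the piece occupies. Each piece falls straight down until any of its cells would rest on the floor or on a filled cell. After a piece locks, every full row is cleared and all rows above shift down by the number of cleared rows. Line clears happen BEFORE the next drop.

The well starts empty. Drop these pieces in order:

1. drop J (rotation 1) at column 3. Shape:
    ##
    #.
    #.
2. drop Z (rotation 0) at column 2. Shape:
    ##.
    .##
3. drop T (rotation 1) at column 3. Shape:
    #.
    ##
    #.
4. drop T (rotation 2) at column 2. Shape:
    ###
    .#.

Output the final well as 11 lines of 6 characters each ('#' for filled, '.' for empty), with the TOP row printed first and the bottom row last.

Drop 1: J rot1 at col 3 lands with bottom-row=0; cleared 0 line(s) (total 0); column heights now [0 0 0 3 3 0], max=3
Drop 2: Z rot0 at col 2 lands with bottom-row=3; cleared 0 line(s) (total 0); column heights now [0 0 5 5 4 0], max=5
Drop 3: T rot1 at col 3 lands with bottom-row=5; cleared 0 line(s) (total 0); column heights now [0 0 5 8 7 0], max=8
Drop 4: T rot2 at col 2 lands with bottom-row=8; cleared 0 line(s) (total 0); column heights now [0 0 10 10 10 0], max=10

Answer: ......
..###.
...#..
...#..
...##.
...#..
..##..
...##.
...##.
...#..
...#..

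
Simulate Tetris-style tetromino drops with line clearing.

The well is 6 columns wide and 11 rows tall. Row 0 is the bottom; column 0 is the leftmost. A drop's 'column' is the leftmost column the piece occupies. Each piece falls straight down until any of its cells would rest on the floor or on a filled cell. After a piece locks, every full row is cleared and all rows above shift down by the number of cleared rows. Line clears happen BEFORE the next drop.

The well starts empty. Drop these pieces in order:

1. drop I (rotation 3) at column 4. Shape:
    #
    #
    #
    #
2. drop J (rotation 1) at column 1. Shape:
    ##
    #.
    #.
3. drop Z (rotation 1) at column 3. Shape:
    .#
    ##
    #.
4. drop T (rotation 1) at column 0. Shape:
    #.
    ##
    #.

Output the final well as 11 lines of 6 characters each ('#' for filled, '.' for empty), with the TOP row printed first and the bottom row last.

Answer: ......
......
......
......
......
....#.
#..##.
##.##.
###.#.
.#..#.
.#..#.

Derivation:
Drop 1: I rot3 at col 4 lands with bottom-row=0; cleared 0 line(s) (total 0); column heights now [0 0 0 0 4 0], max=4
Drop 2: J rot1 at col 1 lands with bottom-row=0; cleared 0 line(s) (total 0); column heights now [0 3 3 0 4 0], max=4
Drop 3: Z rot1 at col 3 lands with bottom-row=3; cleared 0 line(s) (total 0); column heights now [0 3 3 5 6 0], max=6
Drop 4: T rot1 at col 0 lands with bottom-row=2; cleared 0 line(s) (total 0); column heights now [5 4 3 5 6 0], max=6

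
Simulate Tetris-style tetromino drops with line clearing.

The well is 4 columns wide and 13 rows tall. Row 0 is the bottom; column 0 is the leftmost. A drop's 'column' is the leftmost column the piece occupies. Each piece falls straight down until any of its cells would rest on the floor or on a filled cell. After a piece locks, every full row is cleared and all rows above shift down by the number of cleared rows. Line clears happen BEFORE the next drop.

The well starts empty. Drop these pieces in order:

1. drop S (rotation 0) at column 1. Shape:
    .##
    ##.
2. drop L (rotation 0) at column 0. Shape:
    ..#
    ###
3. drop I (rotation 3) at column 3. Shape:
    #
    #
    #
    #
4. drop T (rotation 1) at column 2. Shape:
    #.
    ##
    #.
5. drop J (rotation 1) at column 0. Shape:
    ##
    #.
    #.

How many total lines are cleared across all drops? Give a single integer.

Answer: 2

Derivation:
Drop 1: S rot0 at col 1 lands with bottom-row=0; cleared 0 line(s) (total 0); column heights now [0 1 2 2], max=2
Drop 2: L rot0 at col 0 lands with bottom-row=2; cleared 0 line(s) (total 0); column heights now [3 3 4 2], max=4
Drop 3: I rot3 at col 3 lands with bottom-row=2; cleared 1 line(s) (total 1); column heights now [0 1 3 5], max=5
Drop 4: T rot1 at col 2 lands with bottom-row=4; cleared 0 line(s) (total 1); column heights now [0 1 7 6], max=7
Drop 5: J rot1 at col 0 lands with bottom-row=0; cleared 1 line(s) (total 2); column heights now [2 1 6 5], max=6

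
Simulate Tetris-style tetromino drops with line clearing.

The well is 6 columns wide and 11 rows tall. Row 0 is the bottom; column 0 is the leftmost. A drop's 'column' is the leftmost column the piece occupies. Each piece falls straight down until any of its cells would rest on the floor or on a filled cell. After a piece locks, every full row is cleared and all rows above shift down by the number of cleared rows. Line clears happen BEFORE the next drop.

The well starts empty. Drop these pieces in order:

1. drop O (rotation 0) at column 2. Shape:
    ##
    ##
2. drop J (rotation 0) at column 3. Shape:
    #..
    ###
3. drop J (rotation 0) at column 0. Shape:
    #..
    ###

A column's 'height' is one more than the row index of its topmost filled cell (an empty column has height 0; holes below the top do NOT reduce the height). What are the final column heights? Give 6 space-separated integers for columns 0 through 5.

Answer: 3 0 2 3 0 0

Derivation:
Drop 1: O rot0 at col 2 lands with bottom-row=0; cleared 0 line(s) (total 0); column heights now [0 0 2 2 0 0], max=2
Drop 2: J rot0 at col 3 lands with bottom-row=2; cleared 0 line(s) (total 0); column heights now [0 0 2 4 3 3], max=4
Drop 3: J rot0 at col 0 lands with bottom-row=2; cleared 1 line(s) (total 1); column heights now [3 0 2 3 0 0], max=3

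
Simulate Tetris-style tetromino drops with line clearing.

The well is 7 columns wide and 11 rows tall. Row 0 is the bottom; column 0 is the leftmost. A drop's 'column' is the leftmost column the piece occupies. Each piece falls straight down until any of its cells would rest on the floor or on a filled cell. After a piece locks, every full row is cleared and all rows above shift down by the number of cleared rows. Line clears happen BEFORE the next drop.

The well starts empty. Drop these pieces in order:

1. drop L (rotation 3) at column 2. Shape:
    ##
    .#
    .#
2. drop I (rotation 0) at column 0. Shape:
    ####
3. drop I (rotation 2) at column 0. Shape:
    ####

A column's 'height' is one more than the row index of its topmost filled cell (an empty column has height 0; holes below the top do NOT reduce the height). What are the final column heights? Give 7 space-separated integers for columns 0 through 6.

Answer: 5 5 5 5 0 0 0

Derivation:
Drop 1: L rot3 at col 2 lands with bottom-row=0; cleared 0 line(s) (total 0); column heights now [0 0 3 3 0 0 0], max=3
Drop 2: I rot0 at col 0 lands with bottom-row=3; cleared 0 line(s) (total 0); column heights now [4 4 4 4 0 0 0], max=4
Drop 3: I rot2 at col 0 lands with bottom-row=4; cleared 0 line(s) (total 0); column heights now [5 5 5 5 0 0 0], max=5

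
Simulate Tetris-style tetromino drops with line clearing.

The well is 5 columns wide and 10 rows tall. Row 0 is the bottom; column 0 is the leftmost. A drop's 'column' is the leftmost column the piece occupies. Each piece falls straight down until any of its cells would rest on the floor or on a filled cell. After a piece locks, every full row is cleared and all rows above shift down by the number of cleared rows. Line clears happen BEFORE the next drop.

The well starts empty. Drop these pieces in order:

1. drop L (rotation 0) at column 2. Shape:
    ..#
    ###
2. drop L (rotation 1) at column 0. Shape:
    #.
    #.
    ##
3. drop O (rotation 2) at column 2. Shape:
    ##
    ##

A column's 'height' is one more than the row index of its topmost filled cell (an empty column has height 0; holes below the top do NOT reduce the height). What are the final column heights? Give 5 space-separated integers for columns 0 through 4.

Drop 1: L rot0 at col 2 lands with bottom-row=0; cleared 0 line(s) (total 0); column heights now [0 0 1 1 2], max=2
Drop 2: L rot1 at col 0 lands with bottom-row=0; cleared 1 line(s) (total 1); column heights now [2 0 0 0 1], max=2
Drop 3: O rot2 at col 2 lands with bottom-row=0; cleared 0 line(s) (total 1); column heights now [2 0 2 2 1], max=2

Answer: 2 0 2 2 1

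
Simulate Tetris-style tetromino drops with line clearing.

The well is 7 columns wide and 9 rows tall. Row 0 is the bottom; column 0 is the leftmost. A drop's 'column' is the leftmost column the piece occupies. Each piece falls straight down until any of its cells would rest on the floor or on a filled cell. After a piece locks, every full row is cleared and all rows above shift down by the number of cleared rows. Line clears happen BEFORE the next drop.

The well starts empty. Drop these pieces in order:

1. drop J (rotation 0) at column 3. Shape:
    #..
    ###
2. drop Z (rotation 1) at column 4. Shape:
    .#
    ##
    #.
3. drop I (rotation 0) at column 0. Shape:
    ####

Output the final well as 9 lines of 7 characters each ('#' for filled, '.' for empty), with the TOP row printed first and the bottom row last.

Answer: .......
.......
.......
.......
.......
.....#.
######.
...##..
...###.

Derivation:
Drop 1: J rot0 at col 3 lands with bottom-row=0; cleared 0 line(s) (total 0); column heights now [0 0 0 2 1 1 0], max=2
Drop 2: Z rot1 at col 4 lands with bottom-row=1; cleared 0 line(s) (total 0); column heights now [0 0 0 2 3 4 0], max=4
Drop 3: I rot0 at col 0 lands with bottom-row=2; cleared 0 line(s) (total 0); column heights now [3 3 3 3 3 4 0], max=4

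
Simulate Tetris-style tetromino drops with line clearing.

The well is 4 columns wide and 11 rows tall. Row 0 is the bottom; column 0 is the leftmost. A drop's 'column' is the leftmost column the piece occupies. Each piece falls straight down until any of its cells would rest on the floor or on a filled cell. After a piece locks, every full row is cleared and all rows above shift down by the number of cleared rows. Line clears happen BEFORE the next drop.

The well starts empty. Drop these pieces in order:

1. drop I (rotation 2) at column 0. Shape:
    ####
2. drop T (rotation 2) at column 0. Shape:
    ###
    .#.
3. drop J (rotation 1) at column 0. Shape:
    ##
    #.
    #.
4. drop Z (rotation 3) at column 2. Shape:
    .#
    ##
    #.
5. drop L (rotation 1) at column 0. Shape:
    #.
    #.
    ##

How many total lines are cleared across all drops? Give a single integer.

Answer: 1

Derivation:
Drop 1: I rot2 at col 0 lands with bottom-row=0; cleared 1 line(s) (total 1); column heights now [0 0 0 0], max=0
Drop 2: T rot2 at col 0 lands with bottom-row=0; cleared 0 line(s) (total 1); column heights now [2 2 2 0], max=2
Drop 3: J rot1 at col 0 lands with bottom-row=2; cleared 0 line(s) (total 1); column heights now [5 5 2 0], max=5
Drop 4: Z rot3 at col 2 lands with bottom-row=2; cleared 0 line(s) (total 1); column heights now [5 5 4 5], max=5
Drop 5: L rot1 at col 0 lands with bottom-row=5; cleared 0 line(s) (total 1); column heights now [8 6 4 5], max=8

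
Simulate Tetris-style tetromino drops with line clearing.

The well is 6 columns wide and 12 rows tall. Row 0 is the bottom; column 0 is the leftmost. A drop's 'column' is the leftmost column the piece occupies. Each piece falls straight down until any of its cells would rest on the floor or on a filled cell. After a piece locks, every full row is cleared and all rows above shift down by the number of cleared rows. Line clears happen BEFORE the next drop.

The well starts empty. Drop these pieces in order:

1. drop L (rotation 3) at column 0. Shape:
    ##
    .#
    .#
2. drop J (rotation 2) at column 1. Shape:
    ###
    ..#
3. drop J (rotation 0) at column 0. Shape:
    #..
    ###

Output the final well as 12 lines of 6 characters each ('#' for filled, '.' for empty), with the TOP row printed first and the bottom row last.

Drop 1: L rot3 at col 0 lands with bottom-row=0; cleared 0 line(s) (total 0); column heights now [3 3 0 0 0 0], max=3
Drop 2: J rot2 at col 1 lands with bottom-row=2; cleared 0 line(s) (total 0); column heights now [3 4 4 4 0 0], max=4
Drop 3: J rot0 at col 0 lands with bottom-row=4; cleared 0 line(s) (total 0); column heights now [6 5 5 4 0 0], max=6

Answer: ......
......
......
......
......
......
#.....
###...
.###..
##.#..
.#....
.#....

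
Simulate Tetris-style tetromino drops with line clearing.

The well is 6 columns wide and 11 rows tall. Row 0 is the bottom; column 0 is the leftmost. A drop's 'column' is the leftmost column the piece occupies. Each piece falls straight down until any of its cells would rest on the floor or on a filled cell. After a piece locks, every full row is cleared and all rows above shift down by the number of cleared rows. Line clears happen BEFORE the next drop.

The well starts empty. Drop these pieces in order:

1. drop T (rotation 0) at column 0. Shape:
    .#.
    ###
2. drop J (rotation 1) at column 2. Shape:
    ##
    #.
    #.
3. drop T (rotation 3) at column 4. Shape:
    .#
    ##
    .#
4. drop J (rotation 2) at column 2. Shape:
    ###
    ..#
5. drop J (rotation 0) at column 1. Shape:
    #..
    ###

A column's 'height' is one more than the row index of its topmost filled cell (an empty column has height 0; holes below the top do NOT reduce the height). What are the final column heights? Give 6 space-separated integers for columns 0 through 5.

Drop 1: T rot0 at col 0 lands with bottom-row=0; cleared 0 line(s) (total 0); column heights now [1 2 1 0 0 0], max=2
Drop 2: J rot1 at col 2 lands with bottom-row=1; cleared 0 line(s) (total 0); column heights now [1 2 4 4 0 0], max=4
Drop 3: T rot3 at col 4 lands with bottom-row=0; cleared 0 line(s) (total 0); column heights now [1 2 4 4 2 3], max=4
Drop 4: J rot2 at col 2 lands with bottom-row=3; cleared 0 line(s) (total 0); column heights now [1 2 5 5 5 3], max=5
Drop 5: J rot0 at col 1 lands with bottom-row=5; cleared 0 line(s) (total 0); column heights now [1 7 6 6 5 3], max=7

Answer: 1 7 6 6 5 3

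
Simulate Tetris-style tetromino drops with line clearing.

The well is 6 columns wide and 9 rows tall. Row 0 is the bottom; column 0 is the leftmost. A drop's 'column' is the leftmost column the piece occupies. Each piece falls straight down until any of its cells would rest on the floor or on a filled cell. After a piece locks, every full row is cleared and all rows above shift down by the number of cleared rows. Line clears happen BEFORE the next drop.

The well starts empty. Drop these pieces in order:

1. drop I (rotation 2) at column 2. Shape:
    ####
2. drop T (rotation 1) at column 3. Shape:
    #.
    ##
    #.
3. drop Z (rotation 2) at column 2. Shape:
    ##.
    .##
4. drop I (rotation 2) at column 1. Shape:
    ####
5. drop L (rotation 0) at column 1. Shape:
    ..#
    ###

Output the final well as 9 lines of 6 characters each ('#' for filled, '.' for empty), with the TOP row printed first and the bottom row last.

Drop 1: I rot2 at col 2 lands with bottom-row=0; cleared 0 line(s) (total 0); column heights now [0 0 1 1 1 1], max=1
Drop 2: T rot1 at col 3 lands with bottom-row=1; cleared 0 line(s) (total 0); column heights now [0 0 1 4 3 1], max=4
Drop 3: Z rot2 at col 2 lands with bottom-row=4; cleared 0 line(s) (total 0); column heights now [0 0 6 6 5 1], max=6
Drop 4: I rot2 at col 1 lands with bottom-row=6; cleared 0 line(s) (total 0); column heights now [0 7 7 7 7 1], max=7
Drop 5: L rot0 at col 1 lands with bottom-row=7; cleared 0 line(s) (total 0); column heights now [0 8 8 9 7 1], max=9

Answer: ...#..
.###..
.####.
..##..
...##.
...#..
...##.
...#..
..####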